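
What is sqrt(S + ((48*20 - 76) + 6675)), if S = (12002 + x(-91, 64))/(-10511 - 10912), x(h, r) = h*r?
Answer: sqrt(3469032367017)/21423 ≈ 86.941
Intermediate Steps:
S = -6178/21423 (S = (12002 - 91*64)/(-10511 - 10912) = (12002 - 5824)/(-21423) = 6178*(-1/21423) = -6178/21423 ≈ -0.28838)
sqrt(S + ((48*20 - 76) + 6675)) = sqrt(-6178/21423 + ((48*20 - 76) + 6675)) = sqrt(-6178/21423 + ((960 - 76) + 6675)) = sqrt(-6178/21423 + (884 + 6675)) = sqrt(-6178/21423 + 7559) = sqrt(161930279/21423) = sqrt(3469032367017)/21423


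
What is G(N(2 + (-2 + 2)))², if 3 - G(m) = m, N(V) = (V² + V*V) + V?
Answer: 49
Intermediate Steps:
N(V) = V + 2*V² (N(V) = (V² + V²) + V = 2*V² + V = V + 2*V²)
G(m) = 3 - m
G(N(2 + (-2 + 2)))² = (3 - (2 + (-2 + 2))*(1 + 2*(2 + (-2 + 2))))² = (3 - (2 + 0)*(1 + 2*(2 + 0)))² = (3 - 2*(1 + 2*2))² = (3 - 2*(1 + 4))² = (3 - 2*5)² = (3 - 1*10)² = (3 - 10)² = (-7)² = 49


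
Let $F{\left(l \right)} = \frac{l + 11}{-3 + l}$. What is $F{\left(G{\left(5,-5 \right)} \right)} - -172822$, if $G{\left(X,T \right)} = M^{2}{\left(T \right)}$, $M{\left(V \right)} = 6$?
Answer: $\frac{5703173}{33} \approx 1.7282 \cdot 10^{5}$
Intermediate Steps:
$G{\left(X,T \right)} = 36$ ($G{\left(X,T \right)} = 6^{2} = 36$)
$F{\left(l \right)} = \frac{11 + l}{-3 + l}$
$F{\left(G{\left(5,-5 \right)} \right)} - -172822 = \frac{11 + 36}{-3 + 36} - -172822 = \frac{1}{33} \cdot 47 + 172822 = \frac{47}{33} + 172822 = \frac{5703173}{33}$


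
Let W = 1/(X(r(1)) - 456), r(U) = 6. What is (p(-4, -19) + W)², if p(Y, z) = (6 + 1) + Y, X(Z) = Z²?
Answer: 1585081/176400 ≈ 8.9857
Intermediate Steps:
p(Y, z) = 7 + Y
W = -1/420 (W = 1/(6² - 456) = 1/(36 - 456) = 1/(-420) = -1/420 ≈ -0.0023810)
(p(-4, -19) + W)² = ((7 - 4) - 1/420)² = (3 - 1/420)² = (1259/420)² = 1585081/176400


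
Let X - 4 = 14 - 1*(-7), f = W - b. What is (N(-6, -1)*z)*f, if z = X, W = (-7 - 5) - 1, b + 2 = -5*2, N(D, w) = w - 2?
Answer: 75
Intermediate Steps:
N(D, w) = -2 + w
b = -12 (b = -2 - 5*2 = -2 - 10 = -12)
W = -13 (W = -12 - 1 = -13)
f = -1 (f = -13 - 1*(-12) = -13 + 12 = -1)
X = 25 (X = 4 + (14 - 1*(-7)) = 4 + (14 + 7) = 4 + 21 = 25)
z = 25
(N(-6, -1)*z)*f = ((-2 - 1)*25)*(-1) = -3*25*(-1) = -75*(-1) = 75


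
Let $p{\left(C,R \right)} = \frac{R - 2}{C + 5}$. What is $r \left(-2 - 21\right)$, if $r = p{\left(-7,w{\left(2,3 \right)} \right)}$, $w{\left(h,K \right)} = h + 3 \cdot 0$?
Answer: $0$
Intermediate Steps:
$w{\left(h,K \right)} = h$ ($w{\left(h,K \right)} = h + 0 = h$)
$p{\left(C,R \right)} = \frac{-2 + R}{5 + C}$
$r = 0$ ($r = \frac{-2 + 2}{5 - 7} = \frac{1}{-2} \cdot 0 = \left(- \frac{1}{2}\right) 0 = 0$)
$r \left(-2 - 21\right) = 0 \left(-2 - 21\right) = 0 \left(-23\right) = 0$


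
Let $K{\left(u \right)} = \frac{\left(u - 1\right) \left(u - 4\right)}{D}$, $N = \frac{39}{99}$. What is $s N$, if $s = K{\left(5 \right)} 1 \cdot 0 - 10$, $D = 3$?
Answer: $- \frac{130}{33} \approx -3.9394$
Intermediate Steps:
$N = \frac{13}{33}$ ($N = 39 \cdot \frac{1}{99} = \frac{13}{33} \approx 0.39394$)
$K{\left(u \right)} = \frac{\left(-1 + u\right) \left(-4 + u\right)}{3}$ ($K{\left(u \right)} = \frac{\left(u - 1\right) \left(u - 4\right)}{3} = \left(-1 + u\right) \left(-4 + u\right) \frac{1}{3} = \frac{\left(-1 + u\right) \left(-4 + u\right)}{3}$)
$s = -10$ ($s = \left(\frac{4}{3} - \frac{25}{3} + \frac{5^{2}}{3}\right) 1 \cdot 0 - 10 = \left(\frac{4}{3} - \frac{25}{3} + \frac{1}{3} \cdot 25\right) 0 - 10 = \left(\frac{4}{3} - \frac{25}{3} + \frac{25}{3}\right) 0 - 10 = \frac{4}{3} \cdot 0 - 10 = 0 - 10 = -10$)
$s N = \left(-10\right) \frac{13}{33} = - \frac{130}{33}$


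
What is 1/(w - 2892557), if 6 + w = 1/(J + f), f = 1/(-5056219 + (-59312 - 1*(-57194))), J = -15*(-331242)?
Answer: -25133004968309/72698800250141727630 ≈ -3.4571e-7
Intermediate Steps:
J = 4968630
f = -1/5058337 (f = 1/(-5056219 + (-59312 + 57194)) = 1/(-5056219 - 2118) = 1/(-5058337) = -1/5058337 ≈ -1.9769e-7)
w = -150798024751517/25133004968309 (w = -6 + 1/(4968630 - 1/5058337) = -6 + 1/(25133004968309/5058337) = -6 + 5058337/25133004968309 = -150798024751517/25133004968309 ≈ -6.0000)
1/(w - 2892557) = 1/(-150798024751517/25133004968309 - 2892557) = 1/(-72698800250141727630/25133004968309) = -25133004968309/72698800250141727630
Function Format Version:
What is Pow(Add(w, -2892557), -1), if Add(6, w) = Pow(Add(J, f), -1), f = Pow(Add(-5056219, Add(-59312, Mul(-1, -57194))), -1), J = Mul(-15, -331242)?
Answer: Rational(-25133004968309, 72698800250141727630) ≈ -3.4571e-7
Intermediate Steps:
J = 4968630
f = Rational(-1, 5058337) (f = Pow(Add(-5056219, Add(-59312, 57194)), -1) = Pow(Add(-5056219, -2118), -1) = Pow(-5058337, -1) = Rational(-1, 5058337) ≈ -1.9769e-7)
w = Rational(-150798024751517, 25133004968309) (w = Add(-6, Pow(Add(4968630, Rational(-1, 5058337)), -1)) = Add(-6, Pow(Rational(25133004968309, 5058337), -1)) = Add(-6, Rational(5058337, 25133004968309)) = Rational(-150798024751517, 25133004968309) ≈ -6.0000)
Pow(Add(w, -2892557), -1) = Pow(Add(Rational(-150798024751517, 25133004968309), -2892557), -1) = Pow(Rational(-72698800250141727630, 25133004968309), -1) = Rational(-25133004968309, 72698800250141727630)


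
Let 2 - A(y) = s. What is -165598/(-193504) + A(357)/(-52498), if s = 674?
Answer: 2205899623/2539643248 ≈ 0.86859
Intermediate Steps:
A(y) = -672 (A(y) = 2 - 1*674 = 2 - 674 = -672)
-165598/(-193504) + A(357)/(-52498) = -165598/(-193504) - 672/(-52498) = -165598*(-1/193504) - 672*(-1/52498) = 82799/96752 + 336/26249 = 2205899623/2539643248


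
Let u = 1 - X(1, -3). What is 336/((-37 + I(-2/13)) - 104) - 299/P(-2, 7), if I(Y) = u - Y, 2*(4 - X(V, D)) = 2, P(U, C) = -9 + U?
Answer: 169065/6809 ≈ 24.830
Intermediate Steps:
X(V, D) = 3 (X(V, D) = 4 - 1/2*2 = 4 - 1 = 3)
u = -2 (u = 1 - 1*3 = 1 - 3 = -2)
I(Y) = -2 - Y
336/((-37 + I(-2/13)) - 104) - 299/P(-2, 7) = 336/((-37 + (-2 - (-2)/13)) - 104) - 299/(-9 - 2) = 336/((-37 + (-2 - (-2)/13)) - 104) - 299/(-11) = 336/((-37 + (-2 - 1*(-2/13))) - 104) - 299*(-1/11) = 336/((-37 + (-2 + 2/13)) - 104) + 299/11 = 336/((-37 - 24/13) - 104) + 299/11 = 336/(-505/13 - 104) + 299/11 = 336/(-1857/13) + 299/11 = 336*(-13/1857) + 299/11 = -1456/619 + 299/11 = 169065/6809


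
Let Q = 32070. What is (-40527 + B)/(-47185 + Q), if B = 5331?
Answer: 35196/15115 ≈ 2.3285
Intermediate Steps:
(-40527 + B)/(-47185 + Q) = (-40527 + 5331)/(-47185 + 32070) = -35196/(-15115) = -35196*(-1/15115) = 35196/15115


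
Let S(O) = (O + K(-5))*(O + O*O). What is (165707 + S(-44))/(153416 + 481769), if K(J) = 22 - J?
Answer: 133543/635185 ≈ 0.21024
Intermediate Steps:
S(O) = (27 + O)*(O + O**2) (S(O) = (O + (22 - 1*(-5)))*(O + O*O) = (O + (22 + 5))*(O + O**2) = (O + 27)*(O + O**2) = (27 + O)*(O + O**2))
(165707 + S(-44))/(153416 + 481769) = (165707 - 44*(27 + (-44)**2 + 28*(-44)))/(153416 + 481769) = (165707 - 44*(27 + 1936 - 1232))/635185 = (165707 - 44*731)*(1/635185) = (165707 - 32164)*(1/635185) = 133543*(1/635185) = 133543/635185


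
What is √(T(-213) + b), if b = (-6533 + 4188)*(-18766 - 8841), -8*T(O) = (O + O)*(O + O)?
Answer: √258862922/2 ≈ 8044.6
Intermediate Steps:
T(O) = -O²/2 (T(O) = -(O + O)*(O + O)/8 = -2*O*2*O/8 = -O²/2)
b = 64738415 (b = -2345*(-27607) = 64738415)
√(T(-213) + b) = √(-½*(-213)² + 64738415) = √(-½*45369 + 64738415) = √(-45369/2 + 64738415) = √(129431461/2) = √258862922/2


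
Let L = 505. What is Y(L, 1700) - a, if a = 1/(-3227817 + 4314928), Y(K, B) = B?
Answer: 1848088699/1087111 ≈ 1700.0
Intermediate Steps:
a = 1/1087111 ≈ 9.1987e-7
Y(L, 1700) - a = 1700 - 1*1/1087111 = 1700 - 1/1087111 = 1848088699/1087111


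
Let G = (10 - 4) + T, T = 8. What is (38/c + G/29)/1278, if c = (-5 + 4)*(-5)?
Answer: 586/92655 ≈ 0.0063245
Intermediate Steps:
G = 14 (G = (10 - 4) + 8 = 6 + 8 = 14)
c = 5 (c = -1*(-5) = 5)
(38/c + G/29)/1278 = (38/5 + 14/29)/1278 = (38*(⅕) + 14*(1/29))*(1/1278) = (38/5 + 14/29)*(1/1278) = (1172/145)*(1/1278) = 586/92655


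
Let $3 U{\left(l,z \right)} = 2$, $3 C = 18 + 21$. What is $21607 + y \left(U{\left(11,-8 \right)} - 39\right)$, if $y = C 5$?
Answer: $\frac{57346}{3} \approx 19115.0$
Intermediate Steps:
$C = 13$ ($C = \frac{18 + 21}{3} = \frac{1}{3} \cdot 39 = 13$)
$U{\left(l,z \right)} = \frac{2}{3}$ ($U{\left(l,z \right)} = \frac{1}{3} \cdot 2 = \frac{2}{3}$)
$y = 65$ ($y = 13 \cdot 5 = 65$)
$21607 + y \left(U{\left(11,-8 \right)} - 39\right) = 21607 + 65 \left(\frac{2}{3} - 39\right) = 21607 + 65 \left(- \frac{115}{3}\right) = 21607 - \frac{7475}{3} = \frac{57346}{3}$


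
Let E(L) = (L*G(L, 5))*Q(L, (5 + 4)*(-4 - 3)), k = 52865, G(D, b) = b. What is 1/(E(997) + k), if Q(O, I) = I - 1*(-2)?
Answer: -1/251220 ≈ -3.9806e-6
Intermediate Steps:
Q(O, I) = 2 + I (Q(O, I) = I + 2 = 2 + I)
E(L) = -305*L (E(L) = (L*5)*(2 + (5 + 4)*(-4 - 3)) = (5*L)*(2 + 9*(-7)) = (5*L)*(2 - 63) = (5*L)*(-61) = -305*L)
1/(E(997) + k) = 1/(-305*997 + 52865) = 1/(-304085 + 52865) = 1/(-251220) = -1/251220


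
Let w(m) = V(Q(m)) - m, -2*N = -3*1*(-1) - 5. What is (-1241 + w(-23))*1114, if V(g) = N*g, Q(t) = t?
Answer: -1382474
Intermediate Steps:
N = 1 (N = -(-3*1*(-1) - 5)/2 = -(-3*(-1) - 5)/2 = -(3 - 5)/2 = -½*(-2) = 1)
V(g) = g (V(g) = 1*g = g)
w(m) = 0 (w(m) = m - m = 0)
(-1241 + w(-23))*1114 = (-1241 + 0)*1114 = -1241*1114 = -1382474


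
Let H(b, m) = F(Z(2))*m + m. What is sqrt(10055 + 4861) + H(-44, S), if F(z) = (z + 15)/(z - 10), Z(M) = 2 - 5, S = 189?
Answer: 189/13 + 2*sqrt(3729) ≈ 136.67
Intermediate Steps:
Z(M) = -3
F(z) = (15 + z)/(-10 + z)
H(b, m) = m/13 (H(b, m) = ((15 - 3)/(-10 - 3))*m + m = (12/(-13))*m + m = (-1/13*12)*m + m = -12*m/13 + m = m/13)
sqrt(10055 + 4861) + H(-44, S) = sqrt(10055 + 4861) + (1/13)*189 = sqrt(14916) + 189/13 = 2*sqrt(3729) + 189/13 = 189/13 + 2*sqrt(3729)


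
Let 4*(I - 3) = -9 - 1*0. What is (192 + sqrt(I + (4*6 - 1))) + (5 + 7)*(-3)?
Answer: 156 + sqrt(95)/2 ≈ 160.87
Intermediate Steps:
I = 3/4 (I = 3 + (-9 - 1*0)/4 = 3 + (-9 + 0)/4 = 3 + (1/4)*(-9) = 3 - 9/4 = 3/4 ≈ 0.75000)
(192 + sqrt(I + (4*6 - 1))) + (5 + 7)*(-3) = (192 + sqrt(3/4 + (4*6 - 1))) + (5 + 7)*(-3) = (192 + sqrt(3/4 + (24 - 1))) + 12*(-3) = (192 + sqrt(3/4 + 23)) - 36 = (192 + sqrt(95/4)) - 36 = (192 + sqrt(95)/2) - 36 = 156 + sqrt(95)/2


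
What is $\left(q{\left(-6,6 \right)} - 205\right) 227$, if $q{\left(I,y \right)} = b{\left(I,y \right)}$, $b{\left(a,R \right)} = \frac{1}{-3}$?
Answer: $- \frac{139832}{3} \approx -46611.0$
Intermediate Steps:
$b{\left(a,R \right)} = - \frac{1}{3}$
$q{\left(I,y \right)} = - \frac{1}{3}$
$\left(q{\left(-6,6 \right)} - 205\right) 227 = \left(- \frac{1}{3} - 205\right) 227 = \left(- \frac{616}{3}\right) 227 = - \frac{139832}{3}$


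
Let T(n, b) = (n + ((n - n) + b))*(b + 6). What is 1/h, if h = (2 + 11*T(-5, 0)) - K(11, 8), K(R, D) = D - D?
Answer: -1/328 ≈ -0.0030488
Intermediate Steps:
K(R, D) = 0
T(n, b) = (6 + b)*(b + n) (T(n, b) = (n + (0 + b))*(6 + b) = (n + b)*(6 + b) = (b + n)*(6 + b) = (6 + b)*(b + n))
h = -328 (h = (2 + 11*(0² + 6*0 + 6*(-5) + 0*(-5))) - 1*0 = (2 + 11*(0 + 0 - 30 + 0)) + 0 = (2 + 11*(-30)) + 0 = (2 - 330) + 0 = -328 + 0 = -328)
1/h = 1/(-328) = -1/328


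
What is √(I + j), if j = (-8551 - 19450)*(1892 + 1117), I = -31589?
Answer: I*√84286598 ≈ 9180.8*I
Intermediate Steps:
j = -84255009 (j = -28001*3009 = -84255009)
√(I + j) = √(-31589 - 84255009) = √(-84286598) = I*√84286598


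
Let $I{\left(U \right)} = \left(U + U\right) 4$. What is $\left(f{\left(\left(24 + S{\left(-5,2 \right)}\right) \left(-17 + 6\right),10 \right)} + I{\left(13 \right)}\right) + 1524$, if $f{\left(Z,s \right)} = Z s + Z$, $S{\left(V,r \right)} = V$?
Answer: $-671$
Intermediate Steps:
$f{\left(Z,s \right)} = Z + Z s$
$I{\left(U \right)} = 8 U$ ($I{\left(U \right)} = 2 U 4 = 8 U$)
$\left(f{\left(\left(24 + S{\left(-5,2 \right)}\right) \left(-17 + 6\right),10 \right)} + I{\left(13 \right)}\right) + 1524 = \left(\left(24 - 5\right) \left(-17 + 6\right) \left(1 + 10\right) + 8 \cdot 13\right) + 1524 = \left(19 \left(-11\right) 11 + 104\right) + 1524 = \left(\left(-209\right) 11 + 104\right) + 1524 = \left(-2299 + 104\right) + 1524 = -2195 + 1524 = -671$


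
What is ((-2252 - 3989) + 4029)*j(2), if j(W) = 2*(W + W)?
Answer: -17696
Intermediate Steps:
j(W) = 4*W (j(W) = 2*(2*W) = 4*W)
((-2252 - 3989) + 4029)*j(2) = ((-2252 - 3989) + 4029)*(4*2) = (-6241 + 4029)*8 = -2212*8 = -17696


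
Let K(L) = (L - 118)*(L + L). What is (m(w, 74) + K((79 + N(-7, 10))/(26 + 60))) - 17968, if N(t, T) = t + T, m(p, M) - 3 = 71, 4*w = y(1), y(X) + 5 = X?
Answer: -33498712/1849 ≈ -18117.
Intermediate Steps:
y(X) = -5 + X
w = -1 (w = (-5 + 1)/4 = (¼)*(-4) = -1)
m(p, M) = 74 (m(p, M) = 3 + 71 = 74)
N(t, T) = T + t
K(L) = 2*L*(-118 + L) (K(L) = (-118 + L)*(2*L) = 2*L*(-118 + L))
(m(w, 74) + K((79 + N(-7, 10))/(26 + 60))) - 17968 = (74 + 2*((79 + (10 - 7))/(26 + 60))*(-118 + (79 + (10 - 7))/(26 + 60))) - 17968 = (74 + 2*((79 + 3)/86)*(-118 + (79 + 3)/86)) - 17968 = (74 + 2*(82*(1/86))*(-118 + 82*(1/86))) - 17968 = (74 + 2*(41/43)*(-118 + 41/43)) - 17968 = (74 + 2*(41/43)*(-5033/43)) - 17968 = (74 - 412706/1849) - 17968 = -275880/1849 - 17968 = -33498712/1849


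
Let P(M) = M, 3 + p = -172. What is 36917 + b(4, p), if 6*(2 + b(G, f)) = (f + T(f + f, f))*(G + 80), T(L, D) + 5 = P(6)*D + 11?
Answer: 19849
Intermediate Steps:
p = -175 (p = -3 - 172 = -175)
T(L, D) = 6 + 6*D (T(L, D) = -5 + (6*D + 11) = -5 + (11 + 6*D) = 6 + 6*D)
b(G, f) = -2 + (6 + 7*f)*(80 + G)/6 (b(G, f) = -2 + ((f + (6 + 6*f))*(G + 80))/6 = -2 + ((6 + 7*f)*(80 + G))/6 = -2 + (6 + 7*f)*(80 + G)/6)
36917 + b(4, p) = 36917 + (78 + 4 + (280/3)*(-175) + (7/6)*4*(-175)) = 36917 + (78 + 4 - 49000/3 - 2450/3) = 36917 - 17068 = 19849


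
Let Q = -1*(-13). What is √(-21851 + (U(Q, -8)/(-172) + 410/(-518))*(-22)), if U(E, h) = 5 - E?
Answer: 3*I*√300911906029/11137 ≈ 147.77*I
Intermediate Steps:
Q = 13
√(-21851 + (U(Q, -8)/(-172) + 410/(-518))*(-22)) = √(-21851 + ((5 - 1*13)/(-172) + 410/(-518))*(-22)) = √(-21851 + ((5 - 13)*(-1/172) + 410*(-1/518))*(-22)) = √(-21851 + (-8*(-1/172) - 205/259)*(-22)) = √(-21851 + (2/43 - 205/259)*(-22)) = √(-21851 - 8297/11137*(-22)) = √(-21851 + 182534/11137) = √(-243172053/11137) = 3*I*√300911906029/11137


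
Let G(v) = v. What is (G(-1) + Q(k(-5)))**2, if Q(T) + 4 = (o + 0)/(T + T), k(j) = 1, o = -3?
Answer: 169/4 ≈ 42.250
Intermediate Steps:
Q(T) = -4 - 3/(2*T) (Q(T) = -4 + (-3 + 0)/(T + T) = -4 - 3*1/(2*T) = -4 - 3/(2*T))
(G(-1) + Q(k(-5)))**2 = (-1 + (-4 - 3/2/1))**2 = (-1 + (-4 - 3/2*1))**2 = (-1 + (-4 - 3/2))**2 = (-1 - 11/2)**2 = (-13/2)**2 = 169/4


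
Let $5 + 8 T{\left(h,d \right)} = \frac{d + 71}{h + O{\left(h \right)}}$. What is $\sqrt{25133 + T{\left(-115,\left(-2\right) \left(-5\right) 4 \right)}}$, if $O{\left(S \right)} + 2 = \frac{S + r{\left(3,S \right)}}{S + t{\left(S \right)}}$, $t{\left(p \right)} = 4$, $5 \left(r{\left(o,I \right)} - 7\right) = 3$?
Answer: $\frac{\sqrt{46322683055947}}{42932} \approx 158.53$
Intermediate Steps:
$r{\left(o,I \right)} = \frac{38}{5}$ ($r{\left(o,I \right)} = 7 + \frac{1}{5} \cdot 3 = 7 + \frac{3}{5} = \frac{38}{5}$)
$O{\left(S \right)} = -2 + \frac{\frac{38}{5} + S}{4 + S}$ ($O{\left(S \right)} = -2 + \frac{S + \frac{38}{5}}{S + 4} = -2 + \frac{\frac{38}{5} + S}{4 + S}$)
$T{\left(h,d \right)} = - \frac{5}{8} + \frac{71 + d}{8 \left(h + \frac{- \frac{2}{5} - h}{4 + h}\right)}$ ($T{\left(h,d \right)} = - \frac{5}{8} + \frac{\left(d + 71\right) \frac{1}{h + \frac{- \frac{2}{5} - h}{4 + h}}}{8} = - \frac{5}{8} + \frac{\left(71 + d\right) \frac{1}{h + \frac{- \frac{2}{5} - h}{4 + h}}}{8} = - \frac{5}{8} + \frac{\frac{1}{h + \frac{- \frac{2}{5} - h}{4 + h}} \left(71 + d\right)}{8} = - \frac{5}{8} + \frac{71 + d}{8 \left(h + \frac{- \frac{2}{5} - h}{4 + h}\right)}$)
$\sqrt{25133 + T{\left(-115,\left(-2\right) \left(-5\right) 4 \right)}} = \sqrt{25133 + \frac{5 \left(2 + 5 \left(-115\right) + \left(4 - 115\right) \left(71 + \left(-2\right) \left(-5\right) 4 - -575\right)\right)}{8 \left(-2 - -575 + 5 \left(-115\right) \left(4 - 115\right)\right)}} = \sqrt{25133 + \frac{5 \left(2 - 575 - 111 \left(71 + 10 \cdot 4 + 575\right)\right)}{8 \left(-2 + 575 + 5 \left(-115\right) \left(-111\right)\right)}} = \sqrt{25133 + \frac{5 \left(2 - 575 - 111 \left(71 + 40 + 575\right)\right)}{8 \left(-2 + 575 + 63825\right)}} = \sqrt{25133 + \frac{5 \left(2 - 575 - 76146\right)}{8 \cdot 64398}} = \sqrt{25133 + \frac{5}{8} \cdot \frac{1}{64398} \left(2 - 575 - 76146\right)} = \sqrt{25133 + \frac{5}{8} \cdot \frac{1}{64398} \left(-76719\right)} = \sqrt{25133 - \frac{127865}{171728}} = \sqrt{\frac{4315911959}{171728}} = \frac{\sqrt{46322683055947}}{42932}$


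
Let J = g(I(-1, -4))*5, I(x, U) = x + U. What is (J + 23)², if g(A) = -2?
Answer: 169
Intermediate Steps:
I(x, U) = U + x
J = -10 (J = -2*5 = -10)
(J + 23)² = (-10 + 23)² = 13² = 169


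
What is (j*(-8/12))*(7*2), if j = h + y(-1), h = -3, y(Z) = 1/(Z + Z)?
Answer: 98/3 ≈ 32.667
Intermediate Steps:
y(Z) = 1/(2*Z)
j = -7/2 (j = -3 + (½)/(-1) = -3 + (½)*(-1) = -3 - ½ = -7/2 ≈ -3.5000)
(j*(-8/12))*(7*2) = (-(-28)/12)*(7*2) = -(-28)/12*14 = -7/2*(-⅔)*14 = (7/3)*14 = 98/3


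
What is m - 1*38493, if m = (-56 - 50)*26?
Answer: -41249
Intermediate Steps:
m = -2756 (m = -106*26 = -2756)
m - 1*38493 = -2756 - 1*38493 = -2756 - 38493 = -41249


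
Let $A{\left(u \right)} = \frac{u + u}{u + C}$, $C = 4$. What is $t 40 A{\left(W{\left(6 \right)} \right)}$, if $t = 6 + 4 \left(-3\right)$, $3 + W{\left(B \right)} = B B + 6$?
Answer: $- \frac{18720}{43} \approx -435.35$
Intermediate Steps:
$W{\left(B \right)} = 3 + B^{2}$ ($W{\left(B \right)} = -3 + \left(B B + 6\right) = -3 + \left(B^{2} + 6\right) = -3 + \left(6 + B^{2}\right) = 3 + B^{2}$)
$A{\left(u \right)} = \frac{2 u}{4 + u}$ ($A{\left(u \right)} = \frac{u + u}{u + 4} = \frac{2 u}{4 + u}$)
$t = -6$ ($t = 6 - 12 = -6$)
$t 40 A{\left(W{\left(6 \right)} \right)} = \left(-6\right) 40 \frac{2 \left(3 + 6^{2}\right)}{4 + \left(3 + 6^{2}\right)} = - 240 \frac{2 \left(3 + 36\right)}{4 + \left(3 + 36\right)} = - 240 \cdot 2 \cdot 39 \frac{1}{4 + 39} = - 240 \cdot 2 \cdot 39 \cdot \frac{1}{43} = \left(-240\right) \frac{78}{43} = - \frac{18720}{43}$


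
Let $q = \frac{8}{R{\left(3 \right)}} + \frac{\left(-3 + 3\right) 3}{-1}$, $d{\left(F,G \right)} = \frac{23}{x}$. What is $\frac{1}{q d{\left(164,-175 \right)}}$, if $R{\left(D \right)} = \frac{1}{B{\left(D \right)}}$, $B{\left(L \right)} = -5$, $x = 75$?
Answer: $- \frac{15}{184} \approx -0.081522$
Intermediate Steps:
$d{\left(F,G \right)} = \frac{23}{75}$
$R{\left(D \right)} = - \frac{1}{5}$ ($R{\left(D \right)} = \frac{1}{-5} = - \frac{1}{5}$)
$q = -40$ ($q = \frac{8}{- \frac{1}{5}} + \frac{\left(-3 + 3\right) 3}{-1} = 8 \left(-5\right) + 0 \cdot 3 \left(-1\right) = -40 + 0 \left(-1\right) = -40 + 0 = -40$)
$\frac{1}{q d{\left(164,-175 \right)}} = \frac{1}{\left(-40\right) \frac{23}{75}} = \frac{1}{- \frac{184}{15}} = - \frac{15}{184}$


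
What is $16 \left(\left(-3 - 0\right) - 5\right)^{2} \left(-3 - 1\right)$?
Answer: $-4096$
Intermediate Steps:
$16 \left(\left(-3 - 0\right) - 5\right)^{2} \left(-3 - 1\right) = 16 \left(\left(-3 + 0\right) - 5\right)^{2} \left(-3 - 1\right) = 16 \left(-3 - 5\right)^{2} \left(-4\right) = 16 \left(-8\right)^{2} \left(-4\right) = 16 \cdot 64 \left(-4\right) = 1024 \left(-4\right) = -4096$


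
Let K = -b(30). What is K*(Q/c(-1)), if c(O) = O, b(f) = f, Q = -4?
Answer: -120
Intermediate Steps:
K = -30 (K = -1*30 = -30)
K*(Q/c(-1)) = -(-120)/(-1) = -(-120)*(-1) = -30*4 = -120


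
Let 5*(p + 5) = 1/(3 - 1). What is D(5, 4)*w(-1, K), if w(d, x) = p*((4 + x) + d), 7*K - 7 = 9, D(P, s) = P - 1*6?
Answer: 259/10 ≈ 25.900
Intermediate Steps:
D(P, s) = -6 + P (D(P, s) = P - 6 = -6 + P)
K = 16/7 (K = 1 + (⅐)*9 = 1 + 9/7 = 16/7 ≈ 2.2857)
p = -49/10 (p = -5 + 1/(5*(3 - 1)) = -5 + (⅕)/2 = -5 + (⅕)*(½) = -5 + ⅒ = -49/10 ≈ -4.9000)
w(d, x) = -98/5 - 49*d/10 - 49*x/10 (w(d, x) = -49*((4 + x) + d)/10 = -49*(4 + d + x)/10 = -98/5 - 49*d/10 - 49*x/10)
D(5, 4)*w(-1, K) = (-6 + 5)*(-98/5 - 49/10*(-1) - 49/10*16/7) = -(-98/5 + 49/10 - 56/5) = -1*(-259/10) = 259/10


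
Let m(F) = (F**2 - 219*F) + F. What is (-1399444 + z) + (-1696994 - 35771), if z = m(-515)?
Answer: -2754714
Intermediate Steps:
m(F) = F**2 - 218*F
z = 377495 (z = -515*(-218 - 515) = -515*(-733) = 377495)
(-1399444 + z) + (-1696994 - 35771) = (-1399444 + 377495) + (-1696994 - 35771) = -1021949 - 1732765 = -2754714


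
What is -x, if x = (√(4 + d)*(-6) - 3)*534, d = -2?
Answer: 1602 + 3204*√2 ≈ 6133.1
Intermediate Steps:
x = -1602 - 3204*√2 (x = (√(4 - 2)*(-6) - 3)*534 = (√2*(-6) - 3)*534 = (-6*√2 - 3)*534 = (-3 - 6*√2)*534 = -1602 - 3204*√2 ≈ -6133.1)
-x = -(-1602 - 3204*√2) = 1602 + 3204*√2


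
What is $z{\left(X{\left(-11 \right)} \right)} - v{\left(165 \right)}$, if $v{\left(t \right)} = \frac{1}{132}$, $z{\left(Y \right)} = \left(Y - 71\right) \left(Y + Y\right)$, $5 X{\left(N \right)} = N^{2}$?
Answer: $- \frac{7474921}{3300} \approx -2265.1$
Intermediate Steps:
$X{\left(N \right)} = \frac{N^{2}}{5}$
$z{\left(Y \right)} = 2 Y \left(-71 + Y\right)$ ($z{\left(Y \right)} = \left(-71 + Y\right) 2 Y = 2 Y \left(-71 + Y\right)$)
$v{\left(t \right)} = \frac{1}{132}$
$z{\left(X{\left(-11 \right)} \right)} - v{\left(165 \right)} = 2 \frac{\left(-11\right)^{2}}{5} \left(-71 + \frac{\left(-11\right)^{2}}{5}\right) - \frac{1}{132} = 2 \cdot \frac{1}{5} \cdot 121 \left(-71 + \frac{1}{5} \cdot 121\right) - \frac{1}{132} = 2 \cdot \frac{121}{5} \left(-71 + \frac{121}{5}\right) - \frac{1}{132} = 2 \cdot \frac{121}{5} \left(- \frac{234}{5}\right) - \frac{1}{132} = - \frac{56628}{25} - \frac{1}{132} = - \frac{7474921}{3300}$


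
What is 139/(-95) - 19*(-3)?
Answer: 5276/95 ≈ 55.537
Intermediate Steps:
139/(-95) - 19*(-3) = -1/95*139 + 57 = -139/95 + 57 = 5276/95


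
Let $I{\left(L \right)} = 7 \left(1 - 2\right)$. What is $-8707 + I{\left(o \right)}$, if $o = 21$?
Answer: $-8714$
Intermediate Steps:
$I{\left(L \right)} = -7$ ($I{\left(L \right)} = 7 \left(-1\right) = -7$)
$-8707 + I{\left(o \right)} = -8707 - 7 = -8714$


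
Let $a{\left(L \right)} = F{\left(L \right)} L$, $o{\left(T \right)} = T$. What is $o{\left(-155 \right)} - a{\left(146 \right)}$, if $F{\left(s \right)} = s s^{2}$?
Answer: $-454372011$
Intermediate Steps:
$F{\left(s \right)} = s^{3}$
$a{\left(L \right)} = L^{4}$ ($a{\left(L \right)} = L^{3} L = L^{4}$)
$o{\left(-155 \right)} - a{\left(146 \right)} = -155 - 146^{4} = -155 - 454371856 = -454372011$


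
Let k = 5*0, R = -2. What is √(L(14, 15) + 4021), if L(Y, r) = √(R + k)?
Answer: √(4021 + I*√2) ≈ 63.411 + 0.0112*I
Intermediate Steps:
k = 0
L(Y, r) = I*√2 (L(Y, r) = √(-2 + 0) = √(-2) = I*√2)
√(L(14, 15) + 4021) = √(I*√2 + 4021) = √(4021 + I*√2)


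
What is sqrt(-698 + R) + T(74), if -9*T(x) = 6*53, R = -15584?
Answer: -106/3 + I*sqrt(16282) ≈ -35.333 + 127.6*I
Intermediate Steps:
T(x) = -106/3 (T(x) = -2*53/3 = -1/9*318 = -106/3)
sqrt(-698 + R) + T(74) = sqrt(-698 - 15584) - 106/3 = sqrt(-16282) - 106/3 = I*sqrt(16282) - 106/3 = -106/3 + I*sqrt(16282)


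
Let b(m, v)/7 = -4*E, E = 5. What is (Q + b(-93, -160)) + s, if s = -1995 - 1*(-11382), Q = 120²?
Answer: 23647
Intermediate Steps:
Q = 14400
s = 9387 (s = -1995 + 11382 = 9387)
b(m, v) = -140 (b(m, v) = 7*(-4*5) = 7*(-20) = -140)
(Q + b(-93, -160)) + s = (14400 - 140) + 9387 = 14260 + 9387 = 23647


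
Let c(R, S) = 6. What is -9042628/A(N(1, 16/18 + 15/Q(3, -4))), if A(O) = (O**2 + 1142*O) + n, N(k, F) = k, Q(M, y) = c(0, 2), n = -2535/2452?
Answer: -22172523856/2800101 ≈ -7918.5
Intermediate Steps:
n = -2535/2452 (n = -2535*1/2452 = -2535/2452 ≈ -1.0338)
Q(M, y) = 6
A(O) = -2535/2452 + O**2 + 1142*O (A(O) = (O**2 + 1142*O) - 2535/2452 = -2535/2452 + O**2 + 1142*O)
-9042628/A(N(1, 16/18 + 15/Q(3, -4))) = -9042628/(-2535/2452 + 1**2 + 1142*1) = -9042628/(-2535/2452 + 1 + 1142) = -9042628/2800101/2452 = -9042628*2452/2800101 = -22172523856/2800101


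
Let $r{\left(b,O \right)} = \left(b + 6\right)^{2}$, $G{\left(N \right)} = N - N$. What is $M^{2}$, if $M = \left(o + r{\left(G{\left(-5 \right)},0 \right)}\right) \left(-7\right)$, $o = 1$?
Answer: $67081$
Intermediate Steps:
$G{\left(N \right)} = 0$
$r{\left(b,O \right)} = \left(6 + b\right)^{2}$
$M = -259$ ($M = \left(1 + \left(6 + 0\right)^{2}\right) \left(-7\right) = \left(1 + 6^{2}\right) \left(-7\right) = \left(1 + 36\right) \left(-7\right) = 37 \left(-7\right) = -259$)
$M^{2} = \left(-259\right)^{2} = 67081$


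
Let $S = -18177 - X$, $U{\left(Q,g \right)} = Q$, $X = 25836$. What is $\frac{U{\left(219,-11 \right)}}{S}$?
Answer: $- \frac{73}{14671} \approx -0.0049758$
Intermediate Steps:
$S = -44013$ ($S = -18177 - 25836 = -44013$)
$\frac{U{\left(219,-11 \right)}}{S} = \frac{219}{-44013} = 219 \left(- \frac{1}{44013}\right) = - \frac{73}{14671}$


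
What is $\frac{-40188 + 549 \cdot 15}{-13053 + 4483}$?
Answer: $\frac{31953}{8570} \approx 3.7285$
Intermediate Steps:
$\frac{-40188 + 549 \cdot 15}{-13053 + 4483} = \frac{-40188 + 8235}{-8570} = \left(-31953\right) \left(- \frac{1}{8570}\right) = \frac{31953}{8570}$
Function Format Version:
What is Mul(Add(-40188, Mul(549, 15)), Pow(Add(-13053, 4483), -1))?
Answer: Rational(31953, 8570) ≈ 3.7285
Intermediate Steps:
Mul(Add(-40188, Mul(549, 15)), Pow(Add(-13053, 4483), -1)) = Mul(Add(-40188, 8235), Pow(-8570, -1)) = Mul(-31953, Rational(-1, 8570)) = Rational(31953, 8570)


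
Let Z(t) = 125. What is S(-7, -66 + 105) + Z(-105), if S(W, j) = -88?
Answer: 37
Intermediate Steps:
S(-7, -66 + 105) + Z(-105) = -88 + 125 = 37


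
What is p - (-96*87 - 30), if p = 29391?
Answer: 37773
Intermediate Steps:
p - (-96*87 - 30) = 29391 - (-96*87 - 30) = 29391 - (-8352 - 30) = 29391 - 1*(-8382) = 29391 + 8382 = 37773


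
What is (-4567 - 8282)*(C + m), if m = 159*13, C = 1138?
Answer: -41181045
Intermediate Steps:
m = 2067
(-4567 - 8282)*(C + m) = (-4567 - 8282)*(1138 + 2067) = -12849*3205 = -41181045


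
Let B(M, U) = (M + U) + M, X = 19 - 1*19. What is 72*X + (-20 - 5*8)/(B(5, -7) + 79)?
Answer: -30/41 ≈ -0.73171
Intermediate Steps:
X = 0 (X = 19 - 19 = 0)
B(M, U) = U + 2*M
72*X + (-20 - 5*8)/(B(5, -7) + 79) = 72*0 + (-20 - 5*8)/((-7 + 2*5) + 79) = 0 + (-20 - 40)/((-7 + 10) + 79) = 0 - 60/(3 + 79) = 0 - 60/82 = 0 - 60*1/82 = 0 - 30/41 = -30/41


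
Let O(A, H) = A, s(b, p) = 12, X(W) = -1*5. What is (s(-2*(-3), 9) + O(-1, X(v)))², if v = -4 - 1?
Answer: 121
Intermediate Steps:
v = -5
X(W) = -5
(s(-2*(-3), 9) + O(-1, X(v)))² = (12 - 1)² = 11² = 121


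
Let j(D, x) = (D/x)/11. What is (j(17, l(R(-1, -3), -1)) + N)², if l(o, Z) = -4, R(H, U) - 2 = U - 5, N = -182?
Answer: 64400625/1936 ≈ 33265.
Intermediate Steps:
R(H, U) = -3 + U (R(H, U) = 2 + (U - 5) = 2 + (-5 + U) = -3 + U)
j(D, x) = D/(11*x) (j(D, x) = (D/x)*(1/11) = D/(11*x))
(j(17, l(R(-1, -3), -1)) + N)² = ((1/11)*17/(-4) - 182)² = ((1/11)*17*(-¼) - 182)² = (-17/44 - 182)² = (-8025/44)² = 64400625/1936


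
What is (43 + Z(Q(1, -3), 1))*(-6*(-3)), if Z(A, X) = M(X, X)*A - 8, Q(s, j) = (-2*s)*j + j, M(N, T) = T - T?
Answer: 630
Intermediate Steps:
M(N, T) = 0
Q(s, j) = j - 2*j*s (Q(s, j) = -2*j*s + j = j - 2*j*s)
Z(A, X) = -8 (Z(A, X) = 0*A - 8 = 0 - 8 = -8)
(43 + Z(Q(1, -3), 1))*(-6*(-3)) = (43 - 8)*(-6*(-3)) = 35*18 = 630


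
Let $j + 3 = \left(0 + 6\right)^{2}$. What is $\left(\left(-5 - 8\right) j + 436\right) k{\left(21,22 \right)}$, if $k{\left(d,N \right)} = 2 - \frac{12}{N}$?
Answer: $\frac{112}{11} \approx 10.182$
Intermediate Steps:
$j = 33$ ($j = -3 + \left(0 + 6\right)^{2} = -3 + 6^{2} = -3 + 36 = 33$)
$k{\left(d,N \right)} = 2 - \frac{12}{N}$
$\left(\left(-5 - 8\right) j + 436\right) k{\left(21,22 \right)} = \left(\left(-5 - 8\right) 33 + 436\right) \left(2 - \frac{12}{22}\right) = \left(\left(-13\right) 33 + 436\right) \left(2 - \frac{6}{11}\right) = \left(-429 + 436\right) \left(2 - \frac{6}{11}\right) = 7 \cdot \frac{16}{11} = \frac{112}{11}$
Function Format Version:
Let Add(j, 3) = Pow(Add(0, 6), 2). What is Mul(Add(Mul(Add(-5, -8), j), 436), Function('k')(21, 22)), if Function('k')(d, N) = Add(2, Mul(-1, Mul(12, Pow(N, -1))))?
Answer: Rational(112, 11) ≈ 10.182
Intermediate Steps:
j = 33 (j = Add(-3, Pow(Add(0, 6), 2)) = Add(-3, Pow(6, 2)) = Add(-3, 36) = 33)
Function('k')(d, N) = Add(2, Mul(-12, Pow(N, -1)))
Mul(Add(Mul(Add(-5, -8), j), 436), Function('k')(21, 22)) = Mul(Add(Mul(Add(-5, -8), 33), 436), Add(2, Mul(-12, Pow(22, -1)))) = Mul(Add(Mul(-13, 33), 436), Add(2, Mul(-12, Rational(1, 22)))) = Mul(Add(-429, 436), Add(2, Rational(-6, 11))) = Mul(7, Rational(16, 11)) = Rational(112, 11)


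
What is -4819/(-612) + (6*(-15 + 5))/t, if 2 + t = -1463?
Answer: 1419311/179316 ≈ 7.9151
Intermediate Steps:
t = -1465 (t = -2 - 1463 = -1465)
-4819/(-612) + (6*(-15 + 5))/t = -4819/(-612) + (6*(-15 + 5))/(-1465) = -4819*(-1/612) + (6*(-10))*(-1/1465) = 4819/612 - 60*(-1/1465) = 4819/612 + 12/293 = 1419311/179316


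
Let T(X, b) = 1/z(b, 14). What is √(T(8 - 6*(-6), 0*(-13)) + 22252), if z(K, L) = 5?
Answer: √556305/5 ≈ 149.17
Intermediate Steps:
T(X, b) = ⅕ (T(X, b) = 1/5 = ⅕)
√(T(8 - 6*(-6), 0*(-13)) + 22252) = √(⅕ + 22252) = √(111261/5) = √556305/5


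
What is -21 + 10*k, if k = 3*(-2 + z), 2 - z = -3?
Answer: 69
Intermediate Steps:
z = 5 (z = 2 - 1*(-3) = 2 + 3 = 5)
k = 9 (k = 3*(-2 + 5) = 3*3 = 9)
-21 + 10*k = -21 + 10*9 = -21 + 90 = 69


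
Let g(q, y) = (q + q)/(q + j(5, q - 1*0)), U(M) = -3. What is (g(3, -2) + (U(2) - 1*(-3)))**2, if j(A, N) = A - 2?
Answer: 1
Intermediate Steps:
j(A, N) = -2 + A
g(q, y) = 2*q/(3 + q) (g(q, y) = (q + q)/(q + (-2 + 5)) = (2*q)/(q + 3) = (2*q)/(3 + q) = 2*q/(3 + q))
(g(3, -2) + (U(2) - 1*(-3)))**2 = (2*3/(3 + 3) + (-3 - 1*(-3)))**2 = (2*3/6 + (-3 + 3))**2 = (2*3*(1/6) + 0)**2 = (1 + 0)**2 = 1**2 = 1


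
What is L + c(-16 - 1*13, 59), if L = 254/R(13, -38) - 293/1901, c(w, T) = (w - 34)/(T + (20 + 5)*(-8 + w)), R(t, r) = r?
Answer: -211621307/31279054 ≈ -6.7656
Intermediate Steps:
c(w, T) = (-34 + w)/(-200 + T + 25*w) (c(w, T) = (-34 + w)/(T + 25*(-8 + w)) = (-34 + w)/(T + (-200 + 25*w)) = (-34 + w)/(-200 + T + 25*w))
L = -246994/36119 (L = 254/(-38) - 293/1901 = 254*(-1/38) - 293*1/1901 = -127/19 - 293/1901 = -246994/36119 ≈ -6.8383)
L + c(-16 - 1*13, 59) = -246994/36119 + (-34 + (-16 - 1*13))/(-200 + 59 + 25*(-16 - 1*13)) = -246994/36119 + (-34 + (-16 - 13))/(-200 + 59 + 25*(-16 - 13)) = -246994/36119 + (-34 - 29)/(-200 + 59 + 25*(-29)) = -246994/36119 - 63/(-200 + 59 - 725) = -246994/36119 - 63/(-866) = -246994/36119 - 1/866*(-63) = -246994/36119 + 63/866 = -211621307/31279054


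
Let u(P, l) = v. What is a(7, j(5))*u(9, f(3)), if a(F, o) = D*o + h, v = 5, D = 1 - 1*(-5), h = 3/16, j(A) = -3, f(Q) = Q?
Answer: -1425/16 ≈ -89.063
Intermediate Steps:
h = 3/16 (h = 3*(1/16) = 3/16 ≈ 0.18750)
D = 6 (D = 1 + 5 = 6)
u(P, l) = 5
a(F, o) = 3/16 + 6*o (a(F, o) = 6*o + 3/16 = 3/16 + 6*o)
a(7, j(5))*u(9, f(3)) = (3/16 + 6*(-3))*5 = (3/16 - 18)*5 = -285/16*5 = -1425/16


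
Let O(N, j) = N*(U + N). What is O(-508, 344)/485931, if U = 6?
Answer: 255016/485931 ≈ 0.52480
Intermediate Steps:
O(N, j) = N*(6 + N)
O(-508, 344)/485931 = -508*(6 - 508)/485931 = -508*(-502)*(1/485931) = 255016*(1/485931) = 255016/485931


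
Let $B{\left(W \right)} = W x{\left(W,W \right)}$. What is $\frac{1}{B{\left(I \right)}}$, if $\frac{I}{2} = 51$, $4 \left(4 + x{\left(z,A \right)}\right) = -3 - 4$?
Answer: $- \frac{2}{1173} \approx -0.001705$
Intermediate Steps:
$x{\left(z,A \right)} = - \frac{23}{4}$ ($x{\left(z,A \right)} = -4 + \frac{-3 - 4}{4} = -4 + \frac{1}{4} \left(-7\right) = -4 - \frac{7}{4} = - \frac{23}{4}$)
$I = 102$ ($I = 2 \cdot 51 = 102$)
$B{\left(W \right)} = - \frac{23 W}{4}$ ($B{\left(W \right)} = W \left(- \frac{23}{4}\right) = - \frac{23 W}{4}$)
$\frac{1}{B{\left(I \right)}} = \frac{1}{\left(- \frac{23}{4}\right) 102} = \frac{1}{- \frac{1173}{2}} = - \frac{2}{1173}$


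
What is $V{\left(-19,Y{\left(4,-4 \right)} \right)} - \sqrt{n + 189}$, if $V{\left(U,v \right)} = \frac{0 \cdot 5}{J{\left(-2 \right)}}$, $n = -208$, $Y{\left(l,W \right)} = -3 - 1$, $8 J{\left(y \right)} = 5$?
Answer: $- i \sqrt{19} \approx - 4.3589 i$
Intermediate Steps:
$J{\left(y \right)} = \frac{5}{8}$ ($J{\left(y \right)} = \frac{1}{8} \cdot 5 = \frac{5}{8}$)
$Y{\left(l,W \right)} = -4$ ($Y{\left(l,W \right)} = -3 - 1 = -4$)
$V{\left(U,v \right)} = 0$ ($V{\left(U,v \right)} = \frac{0 \cdot 5}{\frac{5}{8}} = 0 \cdot \frac{8}{5} = 0$)
$V{\left(-19,Y{\left(4,-4 \right)} \right)} - \sqrt{n + 189} = 0 - \sqrt{-208 + 189} = 0 - \sqrt{-19} = 0 - i \sqrt{19} = - i \sqrt{19}$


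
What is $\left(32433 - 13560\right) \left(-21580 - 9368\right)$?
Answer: $-584081604$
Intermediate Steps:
$\left(32433 - 13560\right) \left(-21580 - 9368\right) = 18873 \left(-30948\right) = -584081604$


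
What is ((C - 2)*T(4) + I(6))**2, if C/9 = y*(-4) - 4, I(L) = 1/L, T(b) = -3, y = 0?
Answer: 469225/36 ≈ 13034.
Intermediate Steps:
C = -36 (C = 9*(0*(-4) - 4) = 9*(0 - 4) = 9*(-4) = -36)
((C - 2)*T(4) + I(6))**2 = ((-36 - 2)*(-3) + 1/6)**2 = (-38*(-3) + 1/6)**2 = (114 + 1/6)**2 = (685/6)**2 = 469225/36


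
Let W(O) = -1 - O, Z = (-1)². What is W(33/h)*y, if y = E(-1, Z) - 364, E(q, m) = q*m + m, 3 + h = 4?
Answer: 12376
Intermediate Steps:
h = 1 (h = -3 + 4 = 1)
Z = 1
E(q, m) = m + m*q (E(q, m) = m*q + m = m + m*q)
y = -364 (y = 1*(1 - 1) - 364 = 1*0 - 364 = 0 - 364 = -364)
W(33/h)*y = (-1 - 33/1)*(-364) = (-1 - 33)*(-364) = -34*(-364) = 12376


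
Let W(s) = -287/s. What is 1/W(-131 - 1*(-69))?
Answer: 62/287 ≈ 0.21603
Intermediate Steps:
1/W(-131 - 1*(-69)) = 1/(-287/(-131 - 1*(-69))) = 1/(-287/(-131 + 69)) = 1/(-287/(-62)) = 1/(-287*(-1/62)) = 1/(287/62) = 62/287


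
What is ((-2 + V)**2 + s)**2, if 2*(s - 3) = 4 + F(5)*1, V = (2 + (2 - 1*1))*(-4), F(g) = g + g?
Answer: 42436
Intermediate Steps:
F(g) = 2*g
V = -12 (V = (2 + (2 - 1))*(-4) = (2 + 1)*(-4) = 3*(-4) = -12)
s = 10 (s = 3 + (4 + (2*5)*1)/2 = 3 + (4 + 10*1)/2 = 3 + (4 + 10)/2 = 3 + (1/2)*14 = 3 + 7 = 10)
((-2 + V)**2 + s)**2 = ((-2 - 12)**2 + 10)**2 = ((-14)**2 + 10)**2 = (196 + 10)**2 = 206**2 = 42436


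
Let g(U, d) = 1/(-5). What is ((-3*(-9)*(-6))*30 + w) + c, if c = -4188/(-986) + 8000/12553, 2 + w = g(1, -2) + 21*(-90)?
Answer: -208783153759/30943145 ≈ -6747.3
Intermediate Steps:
g(U, d) = -1/5
w = -9461/5 (w = -2 + (-1/5 + 21*(-90)) = -2 + (-1/5 - 1890) = -2 - 9451/5 = -9461/5 ≈ -1892.2)
c = 30229982/6188629 (c = -4188*(-1/986) + 8000*(1/12553) = 2094/493 + 8000/12553 = 30229982/6188629 ≈ 4.8848)
((-3*(-9)*(-6))*30 + w) + c = ((-3*(-9)*(-6))*30 - 9461/5) + 30229982/6188629 = ((27*(-6))*30 - 9461/5) + 30229982/6188629 = (-162*30 - 9461/5) + 30229982/6188629 = (-4860 - 9461/5) + 30229982/6188629 = -33761/5 + 30229982/6188629 = -208783153759/30943145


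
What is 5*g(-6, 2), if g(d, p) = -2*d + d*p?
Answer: 0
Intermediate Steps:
5*g(-6, 2) = 5*(-6*(-2 + 2)) = 5*(-6*0) = 5*0 = 0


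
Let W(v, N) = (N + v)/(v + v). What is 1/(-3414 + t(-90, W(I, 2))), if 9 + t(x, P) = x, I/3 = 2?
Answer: -1/3513 ≈ -0.00028466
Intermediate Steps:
I = 6 (I = 3*2 = 6)
W(v, N) = (N + v)/(2*v) (W(v, N) = (N + v)/((2*v)) = (N + v)*(1/(2*v)) = (N + v)/(2*v))
t(x, P) = -9 + x
1/(-3414 + t(-90, W(I, 2))) = 1/(-3414 + (-9 - 90)) = 1/(-3414 - 99) = 1/(-3513) = -1/3513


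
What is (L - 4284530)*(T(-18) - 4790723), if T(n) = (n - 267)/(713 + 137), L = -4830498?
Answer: 3711744074024038/85 ≈ 4.3668e+13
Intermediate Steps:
T(n) = -267/850 + n/850 (T(n) = (-267 + n)/850 = (-267 + n)*(1/850) = -267/850 + n/850)
(L - 4284530)*(T(-18) - 4790723) = (-4830498 - 4284530)*((-267/850 + (1/850)*(-18)) - 4790723) = -9115028*((-267/850 - 9/425) - 4790723) = -9115028*(-57/170 - 4790723) = -9115028*(-814422967/170) = 3711744074024038/85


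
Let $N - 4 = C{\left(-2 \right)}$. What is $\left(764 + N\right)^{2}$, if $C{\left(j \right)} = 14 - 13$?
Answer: $591361$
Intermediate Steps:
$C{\left(j \right)} = 1$
$N = 5$ ($N = 4 + 1 = 5$)
$\left(764 + N\right)^{2} = \left(764 + 5\right)^{2} = 769^{2} = 591361$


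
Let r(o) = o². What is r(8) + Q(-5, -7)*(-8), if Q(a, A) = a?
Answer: 104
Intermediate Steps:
r(8) + Q(-5, -7)*(-8) = 8² - 5*(-8) = 64 + 40 = 104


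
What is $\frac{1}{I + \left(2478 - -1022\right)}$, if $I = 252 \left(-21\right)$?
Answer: $- \frac{1}{1792} \approx -0.00055804$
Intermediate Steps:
$I = -5292$
$\frac{1}{I + \left(2478 - -1022\right)} = \frac{1}{-5292 + \left(2478 - -1022\right)} = \frac{1}{-5292 + \left(2478 + 1022\right)} = \frac{1}{-5292 + 3500} = \frac{1}{-1792} = - \frac{1}{1792}$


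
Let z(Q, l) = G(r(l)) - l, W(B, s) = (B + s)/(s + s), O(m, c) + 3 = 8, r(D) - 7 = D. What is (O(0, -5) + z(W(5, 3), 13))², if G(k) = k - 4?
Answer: 64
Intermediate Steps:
r(D) = 7 + D
O(m, c) = 5 (O(m, c) = -3 + 8 = 5)
G(k) = -4 + k
W(B, s) = (B + s)/(2*s) (W(B, s) = (B + s)/((2*s)) = (B + s)*(1/(2*s)) = (B + s)/(2*s))
z(Q, l) = 3 (z(Q, l) = (-4 + (7 + l)) - l = (3 + l) - l = 3)
(O(0, -5) + z(W(5, 3), 13))² = (5 + 3)² = 8² = 64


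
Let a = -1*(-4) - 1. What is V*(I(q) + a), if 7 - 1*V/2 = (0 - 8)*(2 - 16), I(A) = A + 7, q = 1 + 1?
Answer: -2520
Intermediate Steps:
q = 2
I(A) = 7 + A
a = 3 (a = 4 - 1 = 3)
V = -210 (V = 14 - 2*(0 - 8)*(2 - 16) = 14 - (-16)*(-14) = 14 - 2*112 = 14 - 224 = -210)
V*(I(q) + a) = -210*((7 + 2) + 3) = -210*(9 + 3) = -210*12 = -2520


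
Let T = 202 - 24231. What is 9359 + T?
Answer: -14670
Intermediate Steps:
T = -24029
9359 + T = 9359 - 24029 = -14670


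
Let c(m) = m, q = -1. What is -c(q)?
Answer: 1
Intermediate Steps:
-c(q) = -1*(-1) = 1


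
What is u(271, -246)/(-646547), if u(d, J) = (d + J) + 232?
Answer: -257/646547 ≈ -0.00039750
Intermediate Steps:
u(d, J) = 232 + J + d (u(d, J) = (J + d) + 232 = 232 + J + d)
u(271, -246)/(-646547) = (232 - 246 + 271)/(-646547) = 257*(-1/646547) = -257/646547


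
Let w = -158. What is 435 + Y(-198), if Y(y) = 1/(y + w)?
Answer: 154859/356 ≈ 435.00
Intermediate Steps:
Y(y) = 1/(-158 + y) (Y(y) = 1/(y - 158) = 1/(-158 + y))
435 + Y(-198) = 435 + 1/(-158 - 198) = 435 + 1/(-356) = 435 - 1/356 = 154859/356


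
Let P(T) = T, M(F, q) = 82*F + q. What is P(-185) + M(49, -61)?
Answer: 3772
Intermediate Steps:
M(F, q) = q + 82*F
P(-185) + M(49, -61) = -185 + (-61 + 82*49) = -185 + (-61 + 4018) = -185 + 3957 = 3772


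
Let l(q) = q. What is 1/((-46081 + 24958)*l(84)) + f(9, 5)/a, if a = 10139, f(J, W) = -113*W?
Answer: -1002507719/17989952148 ≈ -0.055726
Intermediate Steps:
1/((-46081 + 24958)*l(84)) + f(9, 5)/a = 1/((-46081 + 24958)*84) - 113*5/10139 = (1/84)/(-21123) - 565*1/10139 = -1/21123*1/84 - 565/10139 = -1/1774332 - 565/10139 = -1002507719/17989952148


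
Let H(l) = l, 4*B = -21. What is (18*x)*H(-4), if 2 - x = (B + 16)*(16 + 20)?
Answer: 27720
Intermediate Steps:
B = -21/4 (B = (1/4)*(-21) = -21/4 ≈ -5.2500)
x = -385 (x = 2 - (-21/4 + 16)*(16 + 20) = 2 - 43*36/4 = 2 - 1*387 = 2 - 387 = -385)
(18*x)*H(-4) = (18*(-385))*(-4) = -6930*(-4) = 27720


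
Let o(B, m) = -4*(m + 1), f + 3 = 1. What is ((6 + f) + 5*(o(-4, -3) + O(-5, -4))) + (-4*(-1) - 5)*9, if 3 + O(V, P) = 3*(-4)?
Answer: -40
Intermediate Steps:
O(V, P) = -15 (O(V, P) = -3 + 3*(-4) = -3 - 12 = -15)
f = -2 (f = -3 + 1 = -2)
o(B, m) = -4 - 4*m (o(B, m) = -4*(1 + m) = -4 - 4*m)
((6 + f) + 5*(o(-4, -3) + O(-5, -4))) + (-4*(-1) - 5)*9 = ((6 - 2) + 5*((-4 - 4*(-3)) - 15)) + (-4*(-1) - 5)*9 = (4 + 5*((-4 + 12) - 15)) + (4 - 5)*9 = (4 + 5*(8 - 15)) - 1*9 = (4 + 5*(-7)) - 9 = (4 - 35) - 9 = -31 - 9 = -40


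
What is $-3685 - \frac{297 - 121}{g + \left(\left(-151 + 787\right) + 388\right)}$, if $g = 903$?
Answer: $- \frac{7101171}{1927} \approx -3685.1$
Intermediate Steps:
$-3685 - \frac{297 - 121}{g + \left(\left(-151 + 787\right) + 388\right)} = -3685 - \frac{297 - 121}{903 + \left(\left(-151 + 787\right) + 388\right)} = -3685 - \frac{176}{903 + \left(636 + 388\right)} = -3685 - \frac{176}{903 + 1024} = -3685 - \frac{176}{1927} = - \frac{7101171}{1927}$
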